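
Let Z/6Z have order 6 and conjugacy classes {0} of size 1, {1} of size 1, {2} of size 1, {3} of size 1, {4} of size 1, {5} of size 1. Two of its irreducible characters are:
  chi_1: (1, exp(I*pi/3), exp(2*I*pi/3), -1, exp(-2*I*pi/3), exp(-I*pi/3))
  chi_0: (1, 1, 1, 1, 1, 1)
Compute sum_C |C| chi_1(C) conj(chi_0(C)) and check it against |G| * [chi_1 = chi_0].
Sum = 0; so <chi_1, chi_0> = 0 (distinct irreducibles are orthogonal).

Details: Compute term by term over conjugacy classes (|C| * chi_1(C) * conj(chi_0(C))):
  1*(1)*conj(1) + 1*(exp(I*pi/3))*conj(1) + 1*(exp(2*I*pi/3))*conj(1) + 1*(-1)*conj(1) + 1*(exp(-2*I*pi/3))*conj(1) + 1*(exp(-I*pi/3))*conj(1)
  = (1) + (exp(I*pi/3)) + (exp(2*I*pi/3)) + (-1) + (exp(-2*I*pi/3)) + (exp(-I*pi/3))
  = 0.
(Exp terms are combined using exp(i*s)*conj(exp(i*t)) = exp(i*(s-t)), and sums of them are collapsed using the identity that for every m > 1 the m distinct m-th roots of unity sum to 0, e.g. 1 + exp(2*I*pi/3) + exp(-2*I*pi/3) = 0.)
Dividing by |G| = 6 gives 0/6 = 0, matching the row-orthogonality relation <chi_1, chi_0> = [chi_1 = chi_0].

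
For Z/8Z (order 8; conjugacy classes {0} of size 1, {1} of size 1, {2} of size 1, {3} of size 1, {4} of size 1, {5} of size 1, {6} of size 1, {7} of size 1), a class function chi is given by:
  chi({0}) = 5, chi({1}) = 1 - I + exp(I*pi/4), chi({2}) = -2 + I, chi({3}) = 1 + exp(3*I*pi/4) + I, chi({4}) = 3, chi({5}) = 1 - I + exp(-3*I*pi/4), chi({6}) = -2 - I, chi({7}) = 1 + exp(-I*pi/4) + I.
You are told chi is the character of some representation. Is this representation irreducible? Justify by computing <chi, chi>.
Not irreducible (reducible): <chi, chi> = 7 > 1.

Reasoning: <chi, chi> = (1/|G|) sum_C |C| * |chi(C)|^2 = (1/8)[1*|5|^2 + 1*|1 - I + exp(I*pi/4)|^2 + 1*|-2 + I|^2 + 1*|1 + exp(3*I*pi/4) + I|^2 + 1*|3|^2 + 1*|1 - I + exp(-3*I*pi/4)|^2 + 1*|-2 - I|^2 + 1*|1 + exp(-I*pi/4) + I|^2]
  = (1/8)[(25) + (3) + (5) + (3) + (9) + (3) + (5) + (3)] = 56/8 = 7.
(Exp terms are combined using exp(i*s)*conj(exp(i*t)) = exp(i*(s-t)), and sums of them are collapsed using the identity that for every m > 1 the m distinct m-th roots of unity sum to 0, e.g. 1 + exp(2*I*pi/3) + exp(-2*I*pi/3) = 0.)
A character is irreducible iff <chi, chi> = 1, so this representation is reducible.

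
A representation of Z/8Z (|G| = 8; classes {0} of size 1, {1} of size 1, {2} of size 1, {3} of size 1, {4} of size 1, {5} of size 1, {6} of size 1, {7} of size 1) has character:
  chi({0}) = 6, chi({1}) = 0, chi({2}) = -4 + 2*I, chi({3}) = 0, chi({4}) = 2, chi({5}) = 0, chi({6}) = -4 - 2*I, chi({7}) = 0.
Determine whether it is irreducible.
Not irreducible (reducible): <chi, chi> = 10 > 1.

Explanation: <chi, chi> = (1/|G|) sum_C |C| * |chi(C)|^2 = (1/8)[1*|6|^2 + 1*|0|^2 + 1*|-4 + 2*I|^2 + 1*|0|^2 + 1*|2|^2 + 1*|0|^2 + 1*|-4 - 2*I|^2 + 1*|0|^2]
  = (1/8)[(36) + (0) + (20) + (0) + (4) + (0) + (20) + (0)] = 80/8 = 10.
(Exp terms are combined using exp(i*s)*conj(exp(i*t)) = exp(i*(s-t)), and sums of them are collapsed using the identity that for every m > 1 the m distinct m-th roots of unity sum to 0, e.g. 1 + exp(2*I*pi/3) + exp(-2*I*pi/3) = 0.)
A character is irreducible iff <chi, chi> = 1, so this representation is reducible.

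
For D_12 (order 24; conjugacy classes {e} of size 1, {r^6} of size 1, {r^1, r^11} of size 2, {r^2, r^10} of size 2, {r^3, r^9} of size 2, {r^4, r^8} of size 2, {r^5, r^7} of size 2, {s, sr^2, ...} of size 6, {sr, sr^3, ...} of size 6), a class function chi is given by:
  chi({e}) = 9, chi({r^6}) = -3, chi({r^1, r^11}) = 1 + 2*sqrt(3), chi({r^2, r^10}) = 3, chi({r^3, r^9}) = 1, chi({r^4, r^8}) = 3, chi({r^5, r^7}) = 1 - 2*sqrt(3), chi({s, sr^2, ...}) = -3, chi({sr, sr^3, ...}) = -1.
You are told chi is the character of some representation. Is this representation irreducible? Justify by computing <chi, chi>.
Not irreducible (reducible): <chi, chi> = 10 > 1.

Justification: <chi, chi> = (1/|G|) sum_C |C| * |chi(C)|^2 = (1/24)[1*|9|^2 + 1*|-3|^2 + 2*|1 + 2*sqrt(3)|^2 + 2*|3|^2 + 2*|1|^2 + 2*|3|^2 + 2*|1 - 2*sqrt(3)|^2 + 6*|-3|^2 + 6*|-1|^2]
  = (1/24)[(81) + (9) + (8*sqrt(3) + 26) + (18) + (2) + (18) + (26 - 8*sqrt(3)) + (54) + (6)] = 240/24 = 10.
A character is irreducible iff <chi, chi> = 1, so this representation is reducible.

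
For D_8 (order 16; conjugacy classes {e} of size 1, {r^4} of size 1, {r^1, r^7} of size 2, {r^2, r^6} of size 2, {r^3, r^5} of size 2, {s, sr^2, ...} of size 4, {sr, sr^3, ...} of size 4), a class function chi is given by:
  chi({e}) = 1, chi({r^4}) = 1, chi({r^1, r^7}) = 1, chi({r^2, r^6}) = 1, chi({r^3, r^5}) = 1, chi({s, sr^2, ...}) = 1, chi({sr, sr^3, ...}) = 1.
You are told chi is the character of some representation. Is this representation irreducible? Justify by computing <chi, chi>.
Irreducible: <chi, chi> = 1.

Argument: <chi, chi> = (1/|G|) sum_C |C| * |chi(C)|^2 = (1/16)[1*|1|^2 + 1*|1|^2 + 2*|1|^2 + 2*|1|^2 + 2*|1|^2 + 4*|1|^2 + 4*|1|^2]
  = (1/16)[(1) + (1) + (2) + (2) + (2) + (4) + (4)] = 16/16 = 1.
A character is irreducible iff <chi, chi> = 1, so this representation is irreducible.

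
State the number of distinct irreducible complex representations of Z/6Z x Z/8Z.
48

Why: The number of irreducible complex representations of a finite group equals its number of conjugacy classes. Z/6Z x Z/8Z is abelian of order 48, so every element is its own conjugacy class: 48 classes, so Z/6Z x Z/8Z (order 48) has exactly 48 irreducible complex representations.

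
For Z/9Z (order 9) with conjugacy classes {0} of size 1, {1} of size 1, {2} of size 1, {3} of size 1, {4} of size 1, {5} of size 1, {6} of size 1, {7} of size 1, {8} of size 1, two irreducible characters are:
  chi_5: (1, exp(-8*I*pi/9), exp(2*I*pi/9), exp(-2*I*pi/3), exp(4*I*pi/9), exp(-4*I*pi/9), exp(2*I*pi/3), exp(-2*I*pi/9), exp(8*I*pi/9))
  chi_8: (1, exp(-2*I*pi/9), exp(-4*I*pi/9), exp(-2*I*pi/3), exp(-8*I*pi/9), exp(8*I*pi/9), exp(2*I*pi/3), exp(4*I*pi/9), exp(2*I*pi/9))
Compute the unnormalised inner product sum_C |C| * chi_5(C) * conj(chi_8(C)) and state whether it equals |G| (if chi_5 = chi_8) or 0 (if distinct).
Sum = 0; so <chi_5, chi_8> = 0 (distinct irreducibles are orthogonal).

Explanation: Compute term by term over conjugacy classes (|C| * chi_5(C) * conj(chi_8(C))):
  1*(1)*conj(1) + 1*(exp(-8*I*pi/9))*conj(exp(-2*I*pi/9)) + 1*(exp(2*I*pi/9))*conj(exp(-4*I*pi/9)) + 1*(exp(-2*I*pi/3))*conj(exp(-2*I*pi/3)) + 1*(exp(4*I*pi/9))*conj(exp(-8*I*pi/9)) + 1*(exp(-4*I*pi/9))*conj(exp(8*I*pi/9)) + 1*(exp(2*I*pi/3))*conj(exp(2*I*pi/3)) + 1*(exp(-2*I*pi/9))*conj(exp(4*I*pi/9)) + 1*(exp(8*I*pi/9))*conj(exp(2*I*pi/9))
  = (1) + (exp(-2*I*pi/3)) + (exp(2*I*pi/3)) + (1) + (exp(-2*I*pi/3)) + (exp(2*I*pi/3)) + (1) + (exp(-2*I*pi/3)) + (exp(2*I*pi/3))
  = 0.
(Exp terms are combined using exp(i*s)*conj(exp(i*t)) = exp(i*(s-t)), and sums of them are collapsed using the identity that for every m > 1 the m distinct m-th roots of unity sum to 0, e.g. 1 + exp(2*I*pi/3) + exp(-2*I*pi/3) = 0.)
Dividing by |G| = 9 gives 0/9 = 0, matching the row-orthogonality relation <chi_5, chi_8> = [chi_5 = chi_8].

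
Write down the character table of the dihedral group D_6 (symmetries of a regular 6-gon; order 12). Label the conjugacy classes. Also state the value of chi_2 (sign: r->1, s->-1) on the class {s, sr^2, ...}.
Conjugacy classes: {e} of size 1, {r^3} of size 1, {r^1, r^5} of size 2, {r^2, r^4} of size 2, {s, sr^2, ...} of size 3, {sr, sr^3, ...} of size 3.
Character table:
  irrep \ class              {e} (size 1)  {r^3} (size 1)  {r^1, r^5} (size 2)  {r^2, r^4} (size 2)  {s, sr^2, ...} (size 3)  {sr, sr^3, ...} (size 3)
  chi_1 (triv)               1             1               1                    1                    1                        1                       
  chi_2 (sign: r->1, s->-1)  1             1               1                    1                    -1                       -1                      
  chi_3 (r->-1, s->1)        1             -1              -1                   1                    1                        -1                      
  chi_4 (r->-1, s->-1)       1             -1              -1                   1                    -1                       1                       
  chi_5 (2d, j=1)            2             -2              1                    -1                   0                        0                       
  chi_6 (2d, j=2)            2             2               -1                   -1                   0                        0                       

Spot check: chi_2 (sign: r->1, s->-1) on {s, sr^2, ...} = -1.

Reasoning: D_6 has order 2*6 = 12 with 6 conjugacy classes, hence 6 irreducibles. Sum of squared dims 1 + 1 + 1 + 1 + 4 + 4 = 12 = |G|. Linear characters come from the abelianisation; the 2-dimensional irreps have character r^k -> 2*cos(2*pi*j*k/6), reflections -> 0.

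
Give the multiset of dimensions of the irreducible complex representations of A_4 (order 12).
Dimensions: 1, 1, 1, 3

There are 4 irreducibles (= number of conjugacy classes). Their dimensions d_i satisfy sum d_i^2 = |G| = 12: 1 + 1 + 1 + 9 = 12.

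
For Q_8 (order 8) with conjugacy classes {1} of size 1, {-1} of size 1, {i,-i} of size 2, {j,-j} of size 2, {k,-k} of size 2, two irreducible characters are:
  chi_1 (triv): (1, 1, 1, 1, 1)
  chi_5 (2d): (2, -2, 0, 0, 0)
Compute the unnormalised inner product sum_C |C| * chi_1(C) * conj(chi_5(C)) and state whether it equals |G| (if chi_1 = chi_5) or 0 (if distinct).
Sum = 0; so <chi_1, chi_5> = 0 (distinct irreducibles are orthogonal).

Argument: Compute term by term over conjugacy classes (|C| * chi_1(C) * conj(chi_5(C))):
  1*(1)*conj(2) + 1*(1)*conj(-2) + 2*(1)*conj(0) + 2*(1)*conj(0) + 2*(1)*conj(0)
  = (2) + (-2) + (0) + (0) + (0)
  = 0.
Dividing by |G| = 8 gives 0/8 = 0, matching the row-orthogonality relation <chi_1, chi_5> = [chi_1 = chi_5].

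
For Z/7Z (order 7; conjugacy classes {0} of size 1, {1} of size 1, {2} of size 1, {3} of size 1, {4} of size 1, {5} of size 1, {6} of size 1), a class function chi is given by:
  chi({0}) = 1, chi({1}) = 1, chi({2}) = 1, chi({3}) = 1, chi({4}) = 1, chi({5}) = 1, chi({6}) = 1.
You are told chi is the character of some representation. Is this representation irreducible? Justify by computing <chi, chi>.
Irreducible: <chi, chi> = 1.

Explanation: <chi, chi> = (1/|G|) sum_C |C| * |chi(C)|^2 = (1/7)[1*|1|^2 + 1*|1|^2 + 1*|1|^2 + 1*|1|^2 + 1*|1|^2 + 1*|1|^2 + 1*|1|^2]
  = (1/7)[(1) + (1) + (1) + (1) + (1) + (1) + (1)] = 7/7 = 1.
(Exp terms are combined using exp(i*s)*conj(exp(i*t)) = exp(i*(s-t)), and sums of them are collapsed using the identity that for every m > 1 the m distinct m-th roots of unity sum to 0, e.g. 1 + exp(2*I*pi/3) + exp(-2*I*pi/3) = 0.)
A character is irreducible iff <chi, chi> = 1, so this representation is irreducible.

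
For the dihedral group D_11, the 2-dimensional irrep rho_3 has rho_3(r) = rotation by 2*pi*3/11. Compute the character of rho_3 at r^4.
chi_{rho_3}(r^4) = 2*cos(2*pi*3*4/11) = 2*cos(24*pi/11)

rho_3(r^4) is rotation by angle 2*pi*3*4/11, whose trace is 2*cos(2*pi*3*4/11) = 2*cos(24*pi/11).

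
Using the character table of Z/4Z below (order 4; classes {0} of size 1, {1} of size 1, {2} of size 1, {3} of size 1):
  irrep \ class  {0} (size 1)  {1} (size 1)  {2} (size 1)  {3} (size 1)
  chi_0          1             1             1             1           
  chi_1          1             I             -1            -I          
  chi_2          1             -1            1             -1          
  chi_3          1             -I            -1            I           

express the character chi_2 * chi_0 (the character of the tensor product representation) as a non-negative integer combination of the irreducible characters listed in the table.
chi_2 tensor chi_0 = chi_2 (all other irreducibles have multiplicity 0).

Derivation: The character of a tensor product is the pointwise product (chi_2 * chi_0)(C) = chi_2(C) * chi_0(C):
  {0}: (1)*(1), {1}: (-1)*(1), {2}: (1)*(1), {3}: (-1)*(1)
so (chi_2 * chi_0) takes values
  {0} -> 1, {1} -> -1, {2} -> 1, {3} -> -1.
Now take the inner product of this character with each irreducible chi from the table, <chi_2*chi_0, chi> = (1/4) sum_C |C| (chi_2*chi_0)(C) conj(chi(C)):
  <chi_2*chi_0, chi_0> = (1/4)[1*(1)*conj(1) + 1*(-1)*conj(1) + 1*(1)*conj(1) + 1*(-1)*conj(1)]
      = (1/4)[(1) + (-1) + (1) + (-1)] = 0/4 = 0
  <chi_2*chi_0, chi_1> = (1/4)[1*(1)*conj(1) + 1*(-1)*conj(I) + 1*(1)*conj(-1) + 1*(-1)*conj(-I)]
      = (1/4)[(1) + (I) + (-1) + (-I)] = 0/4 = 0
  <chi_2*chi_0, chi_2> = (1/4)[1*(1)*conj(1) + 1*(-1)*conj(-1) + 1*(1)*conj(1) + 1*(-1)*conj(-1)]
      = (1/4)[(1) + (1) + (1) + (1)] = 4/4 = 1
  <chi_2*chi_0, chi_3> = (1/4)[1*(1)*conj(1) + 1*(-1)*conj(-I) + 1*(1)*conj(-1) + 1*(-1)*conj(I)]
      = (1/4)[(1) + (-I) + (-1) + (I)] = 0/4 = 0
(Exp terms are combined using exp(i*s)*conj(exp(i*t)) = exp(i*(s-t)), and sums of them are collapsed using the identity that for every m > 1 the m distinct m-th roots of unity sum to 0, e.g. 1 + exp(2*I*pi/3) + exp(-2*I*pi/3) = 0.)
Hence the multiplicities are chi_2: 1. Dimension check: dim(chi_2)*dim(chi_0) = 1*1 = 1 and sum (mult * dim) = 1*1 = 1.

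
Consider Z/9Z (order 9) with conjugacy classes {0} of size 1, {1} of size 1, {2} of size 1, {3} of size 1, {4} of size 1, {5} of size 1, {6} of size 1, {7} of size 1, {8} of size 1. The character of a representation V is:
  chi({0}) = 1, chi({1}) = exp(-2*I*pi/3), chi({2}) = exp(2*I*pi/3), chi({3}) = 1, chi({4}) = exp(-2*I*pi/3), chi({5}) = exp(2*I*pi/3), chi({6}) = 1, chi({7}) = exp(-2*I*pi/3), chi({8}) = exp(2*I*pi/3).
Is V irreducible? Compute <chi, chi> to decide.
Irreducible: <chi, chi> = 1.

Explanation: <chi, chi> = (1/|G|) sum_C |C| * |chi(C)|^2 = (1/9)[1*|1|^2 + 1*|exp(-2*I*pi/3)|^2 + 1*|exp(2*I*pi/3)|^2 + 1*|1|^2 + 1*|exp(-2*I*pi/3)|^2 + 1*|exp(2*I*pi/3)|^2 + 1*|1|^2 + 1*|exp(-2*I*pi/3)|^2 + 1*|exp(2*I*pi/3)|^2]
  = (1/9)[(1) + (1) + (1) + (1) + (1) + (1) + (1) + (1) + (1)] = 9/9 = 1.
(Exp terms are combined using exp(i*s)*conj(exp(i*t)) = exp(i*(s-t)), and sums of them are collapsed using the identity that for every m > 1 the m distinct m-th roots of unity sum to 0, e.g. 1 + exp(2*I*pi/3) + exp(-2*I*pi/3) = 0.)
A character is irreducible iff <chi, chi> = 1, so this representation is irreducible.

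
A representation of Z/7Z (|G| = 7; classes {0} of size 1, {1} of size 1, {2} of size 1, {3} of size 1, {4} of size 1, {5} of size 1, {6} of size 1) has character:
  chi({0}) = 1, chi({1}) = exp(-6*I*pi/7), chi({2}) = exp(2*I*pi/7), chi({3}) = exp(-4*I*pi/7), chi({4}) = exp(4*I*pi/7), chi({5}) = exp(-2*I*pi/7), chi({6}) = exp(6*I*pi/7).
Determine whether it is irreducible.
Irreducible: <chi, chi> = 1.

Working: <chi, chi> = (1/|G|) sum_C |C| * |chi(C)|^2 = (1/7)[1*|1|^2 + 1*|exp(-6*I*pi/7)|^2 + 1*|exp(2*I*pi/7)|^2 + 1*|exp(-4*I*pi/7)|^2 + 1*|exp(4*I*pi/7)|^2 + 1*|exp(-2*I*pi/7)|^2 + 1*|exp(6*I*pi/7)|^2]
  = (1/7)[(1) + (1) + (1) + (1) + (1) + (1) + (1)] = 7/7 = 1.
(Exp terms are combined using exp(i*s)*conj(exp(i*t)) = exp(i*(s-t)), and sums of them are collapsed using the identity that for every m > 1 the m distinct m-th roots of unity sum to 0, e.g. 1 + exp(2*I*pi/3) + exp(-2*I*pi/3) = 0.)
A character is irreducible iff <chi, chi> = 1, so this representation is irreducible.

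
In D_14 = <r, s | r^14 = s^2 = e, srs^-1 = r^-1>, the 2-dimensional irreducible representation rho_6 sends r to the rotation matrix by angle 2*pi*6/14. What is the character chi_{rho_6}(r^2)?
chi_{rho_6}(r^2) = 2*cos(2*pi*6*2/14) = 2*cos(2*pi/7)

Solution. rho_6(r^2) is rotation by angle 2*pi*6*2/14, whose trace is 2*cos(2*pi*6*2/14) = 2*cos(2*pi/7).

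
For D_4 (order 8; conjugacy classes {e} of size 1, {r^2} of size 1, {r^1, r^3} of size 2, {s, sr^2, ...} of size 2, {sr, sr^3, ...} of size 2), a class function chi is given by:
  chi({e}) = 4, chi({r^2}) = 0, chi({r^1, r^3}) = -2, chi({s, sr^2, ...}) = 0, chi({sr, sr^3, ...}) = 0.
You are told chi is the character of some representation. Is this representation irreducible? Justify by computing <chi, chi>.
Not irreducible (reducible): <chi, chi> = 3 > 1.

Solution. <chi, chi> = (1/|G|) sum_C |C| * |chi(C)|^2 = (1/8)[1*|4|^2 + 1*|0|^2 + 2*|-2|^2 + 2*|0|^2 + 2*|0|^2]
  = (1/8)[(16) + (0) + (8) + (0) + (0)] = 24/8 = 3.
A character is irreducible iff <chi, chi> = 1, so this representation is reducible.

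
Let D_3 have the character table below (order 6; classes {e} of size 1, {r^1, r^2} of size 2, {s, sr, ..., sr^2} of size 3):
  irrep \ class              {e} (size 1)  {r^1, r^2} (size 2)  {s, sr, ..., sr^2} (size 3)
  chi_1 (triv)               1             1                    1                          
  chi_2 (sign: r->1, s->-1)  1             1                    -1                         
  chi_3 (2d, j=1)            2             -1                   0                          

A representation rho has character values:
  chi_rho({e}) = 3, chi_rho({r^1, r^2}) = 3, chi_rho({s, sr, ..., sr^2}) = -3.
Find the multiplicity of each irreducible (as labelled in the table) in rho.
Multiplicities: chi_1: 0, chi_2: 3, chi_3: 0.

Proof sketch: Use <chi_rho, chi> = (1/|G|) sum_C |C| * chi_rho(C) * conj(chi(C)) with |G| = 6 for each irreducible chi in the table:
  <chi_rho, chi_1> = (1/6)[1*(3)*conj(1) + 2*(3)*conj(1) + 3*(-3)*conj(1)]
      = (1/6)[(3) + (6) + (-9)] = 0/6 = 0
  <chi_rho, chi_2> = (1/6)[1*(3)*conj(1) + 2*(3)*conj(1) + 3*(-3)*conj(-1)]
      = (1/6)[(3) + (6) + (9)] = 18/6 = 3
  <chi_rho, chi_3> = (1/6)[1*(3)*conj(2) + 2*(3)*conj(-1) + 3*(-3)*conj(0)]
      = (1/6)[(6) + (-6) + (0)] = 0/6 = 0
Dimension check: dim(rho) = sum (mult * dim) = 0*1 + 3*1 + 0*2 = 3 = chi_rho(e) = 3.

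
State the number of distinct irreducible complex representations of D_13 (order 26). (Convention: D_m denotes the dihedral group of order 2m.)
8

Derivation: The number of irreducible complex representations of a finite group equals its number of conjugacy classes. D_13 has 8 conjugacy classes ((n+3)/2 for n odd), so D_13 (order 26) has exactly 8 irreducible complex representations.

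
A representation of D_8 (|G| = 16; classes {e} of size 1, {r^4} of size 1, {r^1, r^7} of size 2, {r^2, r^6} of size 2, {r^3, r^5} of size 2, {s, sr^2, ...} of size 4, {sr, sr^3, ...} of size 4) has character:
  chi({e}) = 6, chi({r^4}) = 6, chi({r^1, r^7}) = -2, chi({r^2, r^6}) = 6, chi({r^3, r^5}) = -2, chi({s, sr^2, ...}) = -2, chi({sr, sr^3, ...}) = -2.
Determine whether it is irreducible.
Not irreducible (reducible): <chi, chi> = 12 > 1.

Why: <chi, chi> = (1/|G|) sum_C |C| * |chi(C)|^2 = (1/16)[1*|6|^2 + 1*|6|^2 + 2*|-2|^2 + 2*|6|^2 + 2*|-2|^2 + 4*|-2|^2 + 4*|-2|^2]
  = (1/16)[(36) + (36) + (8) + (72) + (8) + (16) + (16)] = 192/16 = 12.
A character is irreducible iff <chi, chi> = 1, so this representation is reducible.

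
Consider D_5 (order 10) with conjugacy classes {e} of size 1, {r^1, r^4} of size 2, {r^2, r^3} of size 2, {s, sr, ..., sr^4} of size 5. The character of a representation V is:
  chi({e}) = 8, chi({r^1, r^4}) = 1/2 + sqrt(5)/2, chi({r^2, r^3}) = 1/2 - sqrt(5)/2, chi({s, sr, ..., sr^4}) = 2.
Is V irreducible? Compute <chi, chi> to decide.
Not irreducible (reducible): <chi, chi> = 9 > 1.

Explanation: <chi, chi> = (1/|G|) sum_C |C| * |chi(C)|^2 = (1/10)[1*|8|^2 + 2*|1/2 + sqrt(5)/2|^2 + 2*|1/2 - sqrt(5)/2|^2 + 5*|2|^2]
  = (1/10)[(64) + (sqrt(5) + 3) + (3 - sqrt(5)) + (20)] = 90/10 = 9.
A character is irreducible iff <chi, chi> = 1, so this representation is reducible.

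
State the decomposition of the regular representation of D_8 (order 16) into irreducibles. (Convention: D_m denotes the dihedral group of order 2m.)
Each irreducible V_i of dimension d_i appears with multiplicity d_i, i.e. rho_reg = (direct sum over all irreducibles V_i) d_i V_i. The irreducible dimensions for D_8 are 1, 1, 1, 1, 2, 2, 2: 4 irreducibles of dimension 1, each with multiplicity 1; 3 irreducibles of dimension 2, each with multiplicity 2. Total dimension 4*1*1 + 3*2*2 = 16 = |G|.

Working: General theorem: in the regular representation of a finite group G, each irreducible appears with multiplicity equal to its dimension. Check: dim(rho_reg) = sum d_i^2 = 1 + 1 + 1 + 1 + 4 + 4 + 4 = 16 = |G|.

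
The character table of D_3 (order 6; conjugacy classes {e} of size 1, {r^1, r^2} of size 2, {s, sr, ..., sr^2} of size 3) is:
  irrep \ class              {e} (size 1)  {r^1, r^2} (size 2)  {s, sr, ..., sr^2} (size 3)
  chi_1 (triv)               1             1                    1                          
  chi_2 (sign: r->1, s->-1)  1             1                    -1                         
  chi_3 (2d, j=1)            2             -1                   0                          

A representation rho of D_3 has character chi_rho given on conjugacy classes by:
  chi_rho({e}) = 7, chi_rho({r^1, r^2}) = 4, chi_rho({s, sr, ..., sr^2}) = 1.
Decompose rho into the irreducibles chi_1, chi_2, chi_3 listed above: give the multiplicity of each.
Multiplicities: chi_1: 3, chi_2: 2, chi_3: 1.

Explanation: Use <chi_rho, chi> = (1/|G|) sum_C |C| * chi_rho(C) * conj(chi(C)) with |G| = 6 for each irreducible chi in the table:
  <chi_rho, chi_1> = (1/6)[1*(7)*conj(1) + 2*(4)*conj(1) + 3*(1)*conj(1)]
      = (1/6)[(7) + (8) + (3)] = 18/6 = 3
  <chi_rho, chi_2> = (1/6)[1*(7)*conj(1) + 2*(4)*conj(1) + 3*(1)*conj(-1)]
      = (1/6)[(7) + (8) + (-3)] = 12/6 = 2
  <chi_rho, chi_3> = (1/6)[1*(7)*conj(2) + 2*(4)*conj(-1) + 3*(1)*conj(0)]
      = (1/6)[(14) + (-8) + (0)] = 6/6 = 1
Dimension check: dim(rho) = sum (mult * dim) = 3*1 + 2*1 + 1*2 = 7 = chi_rho(e) = 7.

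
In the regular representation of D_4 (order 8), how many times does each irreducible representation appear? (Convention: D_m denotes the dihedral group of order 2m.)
Each irreducible V_i of dimension d_i appears with multiplicity d_i, i.e. rho_reg = (direct sum over all irreducibles V_i) d_i V_i. The irreducible dimensions for D_4 are 1, 1, 1, 1, 2: 4 irreducibles of dimension 1, each with multiplicity 1; 1 irreducible of dimension 2, with multiplicity 2. Total dimension 4*1*1 + 1*2*2 = 8 = |G|.

Reasoning: General theorem: in the regular representation of a finite group G, each irreducible appears with multiplicity equal to its dimension. Check: dim(rho_reg) = sum d_i^2 = 1 + 1 + 1 + 1 + 4 = 8 = |G|.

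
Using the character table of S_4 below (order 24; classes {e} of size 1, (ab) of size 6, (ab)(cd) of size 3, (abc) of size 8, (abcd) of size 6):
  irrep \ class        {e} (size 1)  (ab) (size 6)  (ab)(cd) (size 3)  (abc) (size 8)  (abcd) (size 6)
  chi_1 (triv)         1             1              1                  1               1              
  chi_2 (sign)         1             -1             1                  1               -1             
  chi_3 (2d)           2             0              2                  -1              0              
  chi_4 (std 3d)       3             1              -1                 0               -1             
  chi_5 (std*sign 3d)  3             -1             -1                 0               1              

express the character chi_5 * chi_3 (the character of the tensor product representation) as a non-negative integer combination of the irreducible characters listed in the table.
chi_5 tensor chi_3 = chi_4 + chi_5 (all other irreducibles have multiplicity 0).

Derivation: The character of a tensor product is the pointwise product (chi_5 * chi_3)(C) = chi_5(C) * chi_3(C):
  {e}: (3)*(2), (ab): (-1)*(0), (ab)(cd): (-1)*(2), (abc): (0)*(-1), (abcd): (1)*(0)
so (chi_5 * chi_3) takes values
  {e} -> 6, (ab) -> 0, (ab)(cd) -> -2, (abc) -> 0, (abcd) -> 0.
Now take the inner product of this character with each irreducible chi from the table, <chi_5*chi_3, chi> = (1/24) sum_C |C| (chi_5*chi_3)(C) conj(chi(C)):
  <chi_5*chi_3, chi_1> = (1/24)[1*(6)*conj(1) + 6*(0)*conj(1) + 3*(-2)*conj(1) + 8*(0)*conj(1) + 6*(0)*conj(1)]
      = (1/24)[(6) + (0) + (-6) + (0) + (0)] = 0/24 = 0
  <chi_5*chi_3, chi_2> = (1/24)[1*(6)*conj(1) + 6*(0)*conj(-1) + 3*(-2)*conj(1) + 8*(0)*conj(1) + 6*(0)*conj(-1)]
      = (1/24)[(6) + (0) + (-6) + (0) + (0)] = 0/24 = 0
  <chi_5*chi_3, chi_3> = (1/24)[1*(6)*conj(2) + 6*(0)*conj(0) + 3*(-2)*conj(2) + 8*(0)*conj(-1) + 6*(0)*conj(0)]
      = (1/24)[(12) + (0) + (-12) + (0) + (0)] = 0/24 = 0
  <chi_5*chi_3, chi_4> = (1/24)[1*(6)*conj(3) + 6*(0)*conj(1) + 3*(-2)*conj(-1) + 8*(0)*conj(0) + 6*(0)*conj(-1)]
      = (1/24)[(18) + (0) + (6) + (0) + (0)] = 24/24 = 1
  <chi_5*chi_3, chi_5> = (1/24)[1*(6)*conj(3) + 6*(0)*conj(-1) + 3*(-2)*conj(-1) + 8*(0)*conj(0) + 6*(0)*conj(1)]
      = (1/24)[(18) + (0) + (6) + (0) + (0)] = 24/24 = 1
Hence the multiplicities are chi_4: 1, chi_5: 1. Dimension check: dim(chi_5)*dim(chi_3) = 3*2 = 6 and sum (mult * dim) = 1*3 + 1*3 = 6.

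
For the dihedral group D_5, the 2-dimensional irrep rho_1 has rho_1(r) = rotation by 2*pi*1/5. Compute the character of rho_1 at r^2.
chi_{rho_1}(r^2) = 2*cos(2*pi*1*2/5) = -sqrt(5)/2 - 1/2

Derivation: rho_1(r^2) is rotation by angle 2*pi*1*2/5, whose trace is 2*cos(2*pi*1*2/5) = -sqrt(5)/2 - 1/2.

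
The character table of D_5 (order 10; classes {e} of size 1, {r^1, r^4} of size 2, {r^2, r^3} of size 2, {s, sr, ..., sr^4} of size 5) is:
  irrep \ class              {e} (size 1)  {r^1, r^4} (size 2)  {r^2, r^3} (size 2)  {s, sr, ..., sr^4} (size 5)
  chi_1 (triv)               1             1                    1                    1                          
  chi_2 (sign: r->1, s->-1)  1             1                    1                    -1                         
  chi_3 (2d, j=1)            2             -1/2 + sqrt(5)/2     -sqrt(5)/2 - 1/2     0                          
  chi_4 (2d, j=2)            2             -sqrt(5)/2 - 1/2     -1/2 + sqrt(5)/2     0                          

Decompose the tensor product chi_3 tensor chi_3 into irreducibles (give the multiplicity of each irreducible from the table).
chi_3 tensor chi_3 = chi_1 + chi_2 + chi_4 (all other irreducibles have multiplicity 0).

Derivation: The character of a tensor product is the pointwise product (chi_3 * chi_3)(C) = chi_3(C) * chi_3(C):
  {e}: (2)*(2), {r^1, r^4}: (-1/2 + sqrt(5)/2)*(-1/2 + sqrt(5)/2), {r^2, r^3}: (-sqrt(5)/2 - 1/2)*(-sqrt(5)/2 - 1/2), {s, sr, ..., sr^4}: (0)*(0)
so (chi_3 * chi_3) takes values
  {e} -> 4, {r^1, r^4} -> 3/2 - sqrt(5)/2, {r^2, r^3} -> sqrt(5)/2 + 3/2, {s, sr, ..., sr^4} -> 0.
Now take the inner product of this character with each irreducible chi from the table, <chi_3*chi_3, chi> = (1/10) sum_C |C| (chi_3*chi_3)(C) conj(chi(C)):
  <chi_3*chi_3, chi_1> = (1/10)[1*(4)*conj(1) + 2*(3/2 - sqrt(5)/2)*conj(1) + 2*(sqrt(5)/2 + 3/2)*conj(1) + 5*(0)*conj(1)]
      = (1/10)[(4) + (3 - sqrt(5)) + (sqrt(5) + 3) + (0)] = 10/10 = 1
  <chi_3*chi_3, chi_2> = (1/10)[1*(4)*conj(1) + 2*(3/2 - sqrt(5)/2)*conj(1) + 2*(sqrt(5)/2 + 3/2)*conj(1) + 5*(0)*conj(-1)]
      = (1/10)[(4) + (3 - sqrt(5)) + (sqrt(5) + 3) + (0)] = 10/10 = 1
  <chi_3*chi_3, chi_3> = (1/10)[1*(4)*conj(2) + 2*(3/2 - sqrt(5)/2)*conj(-1/2 + sqrt(5)/2) + 2*(sqrt(5)/2 + 3/2)*conj(-sqrt(5)/2 - 1/2) + 5*(0)*conj(0)]
      = (1/10)[(8) + (-4 + 2*sqrt(5)) + (-2*sqrt(5) - 4) + (0)] = 0/10 = 0
  <chi_3*chi_3, chi_4> = (1/10)[1*(4)*conj(2) + 2*(3/2 - sqrt(5)/2)*conj(-sqrt(5)/2 - 1/2) + 2*(sqrt(5)/2 + 3/2)*conj(-1/2 + sqrt(5)/2) + 5*(0)*conj(0)]
      = (1/10)[(8) + (1 - sqrt(5)) + (1 + sqrt(5)) + (0)] = 10/10 = 1
Hence the multiplicities are chi_1: 1, chi_2: 1, chi_4: 1. Dimension check: dim(chi_3)*dim(chi_3) = 2*2 = 4 and sum (mult * dim) = 1*1 + 1*1 + 1*2 = 4.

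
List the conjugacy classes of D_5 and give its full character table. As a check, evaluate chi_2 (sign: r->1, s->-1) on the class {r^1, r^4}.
Conjugacy classes: {e} of size 1, {r^1, r^4} of size 2, {r^2, r^3} of size 2, {s, sr, ..., sr^4} of size 5.
Character table:
  irrep \ class              {e} (size 1)  {r^1, r^4} (size 2)  {r^2, r^3} (size 2)  {s, sr, ..., sr^4} (size 5)
  chi_1 (triv)               1             1                    1                    1                          
  chi_2 (sign: r->1, s->-1)  1             1                    1                    -1                         
  chi_3 (2d, j=1)            2             -1/2 + sqrt(5)/2     -sqrt(5)/2 - 1/2     0                          
  chi_4 (2d, j=2)            2             -sqrt(5)/2 - 1/2     -1/2 + sqrt(5)/2     0                          

Spot check: chi_2 (sign: r->1, s->-1) on {r^1, r^4} = 1.

Justification: D_5 has order 2*5 = 10 with 4 conjugacy classes, hence 4 irreducibles. Sum of squared dims 1 + 1 + 4 + 4 = 10 = |G|. Linear characters come from the abelianisation; the 2-dimensional irreps have character r^k -> 2*cos(2*pi*j*k/5), reflections -> 0.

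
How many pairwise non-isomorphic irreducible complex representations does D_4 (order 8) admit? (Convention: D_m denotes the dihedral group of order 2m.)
5

The number of irreducible complex representations of a finite group equals its number of conjugacy classes. D_4 has 5 conjugacy classes (n/2 + 3 for n even), so D_4 (order 8) has exactly 5 irreducible complex representations.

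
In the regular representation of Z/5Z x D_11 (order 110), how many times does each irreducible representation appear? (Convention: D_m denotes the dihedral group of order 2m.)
Each irreducible V_i of dimension d_i appears with multiplicity d_i, i.e. rho_reg = (direct sum over all irreducibles V_i) d_i V_i. The irreducible dimensions for Z/5Z x D_11 are 1, 1, 1, 1, 1, 1, 1, 1, 1, 1, 2, 2, 2, 2, 2, 2, 2, 2, 2, 2, 2, 2, 2, 2, 2, 2, 2, 2, 2, 2, 2, 2, 2, 2, 2: 10 irreducibles of dimension 1, each with multiplicity 1; 25 irreducibles of dimension 2, each with multiplicity 2. Total dimension 10*1*1 + 25*2*2 = 110 = |G|.

Proof sketch: General theorem: in the regular representation of a finite group G, each irreducible appears with multiplicity equal to its dimension. Check: dim(rho_reg) = sum d_i^2 = 1 + 1 + 1 + 1 + 1 + 1 + 1 + 1 + 1 + 1 + 4 + 4 + 4 + 4 + 4 + 4 + 4 + 4 + 4 + 4 + 4 + 4 + 4 + 4 + 4 + 4 + 4 + 4 + 4 + 4 + 4 + 4 + 4 + 4 + 4 = 110 = |G|.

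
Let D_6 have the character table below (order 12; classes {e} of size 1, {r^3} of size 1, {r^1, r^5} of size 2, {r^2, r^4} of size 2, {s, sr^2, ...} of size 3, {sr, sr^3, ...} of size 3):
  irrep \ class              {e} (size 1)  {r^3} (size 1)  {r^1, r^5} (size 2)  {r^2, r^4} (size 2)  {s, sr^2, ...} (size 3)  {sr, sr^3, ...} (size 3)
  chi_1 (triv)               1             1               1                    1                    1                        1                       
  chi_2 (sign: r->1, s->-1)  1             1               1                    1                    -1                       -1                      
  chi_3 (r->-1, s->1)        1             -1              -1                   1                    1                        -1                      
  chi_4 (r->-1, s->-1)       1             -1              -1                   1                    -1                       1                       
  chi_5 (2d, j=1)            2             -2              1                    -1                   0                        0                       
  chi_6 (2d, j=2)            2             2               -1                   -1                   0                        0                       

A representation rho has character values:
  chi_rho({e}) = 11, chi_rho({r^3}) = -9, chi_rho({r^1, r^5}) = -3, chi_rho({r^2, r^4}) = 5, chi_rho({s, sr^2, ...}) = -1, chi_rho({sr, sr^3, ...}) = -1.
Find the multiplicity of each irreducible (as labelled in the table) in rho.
Multiplicities: chi_1: 0, chi_2: 1, chi_3: 3, chi_4: 3, chi_5: 2, chi_6: 0.

Details: Use <chi_rho, chi> = (1/|G|) sum_C |C| * chi_rho(C) * conj(chi(C)) with |G| = 12 for each irreducible chi in the table:
  <chi_rho, chi_1> = (1/12)[1*(11)*conj(1) + 1*(-9)*conj(1) + 2*(-3)*conj(1) + 2*(5)*conj(1) + 3*(-1)*conj(1) + 3*(-1)*conj(1)]
      = (1/12)[(11) + (-9) + (-6) + (10) + (-3) + (-3)] = 0/12 = 0
  <chi_rho, chi_2> = (1/12)[1*(11)*conj(1) + 1*(-9)*conj(1) + 2*(-3)*conj(1) + 2*(5)*conj(1) + 3*(-1)*conj(-1) + 3*(-1)*conj(-1)]
      = (1/12)[(11) + (-9) + (-6) + (10) + (3) + (3)] = 12/12 = 1
  <chi_rho, chi_3> = (1/12)[1*(11)*conj(1) + 1*(-9)*conj(-1) + 2*(-3)*conj(-1) + 2*(5)*conj(1) + 3*(-1)*conj(1) + 3*(-1)*conj(-1)]
      = (1/12)[(11) + (9) + (6) + (10) + (-3) + (3)] = 36/12 = 3
  <chi_rho, chi_4> = (1/12)[1*(11)*conj(1) + 1*(-9)*conj(-1) + 2*(-3)*conj(-1) + 2*(5)*conj(1) + 3*(-1)*conj(-1) + 3*(-1)*conj(1)]
      = (1/12)[(11) + (9) + (6) + (10) + (3) + (-3)] = 36/12 = 3
  <chi_rho, chi_5> = (1/12)[1*(11)*conj(2) + 1*(-9)*conj(-2) + 2*(-3)*conj(1) + 2*(5)*conj(-1) + 3*(-1)*conj(0) + 3*(-1)*conj(0)]
      = (1/12)[(22) + (18) + (-6) + (-10) + (0) + (0)] = 24/12 = 2
  <chi_rho, chi_6> = (1/12)[1*(11)*conj(2) + 1*(-9)*conj(2) + 2*(-3)*conj(-1) + 2*(5)*conj(-1) + 3*(-1)*conj(0) + 3*(-1)*conj(0)]
      = (1/12)[(22) + (-18) + (6) + (-10) + (0) + (0)] = 0/12 = 0
Dimension check: dim(rho) = sum (mult * dim) = 0*1 + 1*1 + 3*1 + 3*1 + 2*2 + 0*2 = 11 = chi_rho(e) = 11.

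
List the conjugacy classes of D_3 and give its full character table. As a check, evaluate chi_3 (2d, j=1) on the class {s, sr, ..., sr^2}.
Conjugacy classes: {e} of size 1, {r^1, r^2} of size 2, {s, sr, ..., sr^2} of size 3.
Character table:
  irrep \ class              {e} (size 1)  {r^1, r^2} (size 2)  {s, sr, ..., sr^2} (size 3)
  chi_1 (triv)               1             1                    1                          
  chi_2 (sign: r->1, s->-1)  1             1                    -1                         
  chi_3 (2d, j=1)            2             -1                   0                          

Spot check: chi_3 (2d, j=1) on {s, sr, ..., sr^2} = 0.

Reasoning: D_3 has order 2*3 = 6 with 3 conjugacy classes, hence 3 irreducibles. Sum of squared dims 1 + 1 + 4 = 6 = |G|. Linear characters come from the abelianisation; the 2-dimensional irreps have character r^k -> 2*cos(2*pi*j*k/3), reflections -> 0.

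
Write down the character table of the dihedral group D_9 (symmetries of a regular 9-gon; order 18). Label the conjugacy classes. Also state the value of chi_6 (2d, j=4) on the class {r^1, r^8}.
Conjugacy classes: {e} of size 1, {r^1, r^8} of size 2, {r^2, r^7} of size 2, {r^3, r^6} of size 2, {r^4, r^5} of size 2, {s, sr, ..., sr^8} of size 9.
Character table:
  irrep \ class              {e} (size 1)  {r^1, r^8} (size 2)  {r^2, r^7} (size 2)  {r^3, r^6} (size 2)  {r^4, r^5} (size 2)  {s, sr, ..., sr^8} (size 9)
  chi_1 (triv)               1             1                    1                    1                    1                    1                          
  chi_2 (sign: r->1, s->-1)  1             1                    1                    1                    1                    -1                         
  chi_3 (2d, j=1)            2             2*cos(2*pi/9)        2*cos(4*pi/9)        -1                   -2*cos(pi/9)         0                          
  chi_4 (2d, j=2)            2             2*cos(4*pi/9)        -2*cos(pi/9)         -1                   2*cos(2*pi/9)        0                          
  chi_5 (2d, j=3)            2             -1                   -1                   2                    -1                   0                          
  chi_6 (2d, j=4)            2             -2*cos(pi/9)         2*cos(2*pi/9)        -1                   2*cos(4*pi/9)        0                          

Spot check: chi_6 (2d, j=4) on {r^1, r^8} = -2*cos(pi/9).

Proof sketch: D_9 has order 2*9 = 18 with 6 conjugacy classes, hence 6 irreducibles. Sum of squared dims 1 + 1 + 4 + 4 + 4 + 4 = 18 = |G|. Linear characters come from the abelianisation; the 2-dimensional irreps have character r^k -> 2*cos(2*pi*j*k/9), reflections -> 0.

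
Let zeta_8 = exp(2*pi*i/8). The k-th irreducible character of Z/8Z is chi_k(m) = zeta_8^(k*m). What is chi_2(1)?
chi_2(1) = zeta_8^2 = I

Derivation: chi_2(1) = zeta_8^(2*1) = zeta_8^2. Since zeta_8^8 = 1, this equals zeta_8^2 = exp(2*pi*i*2/8) = I.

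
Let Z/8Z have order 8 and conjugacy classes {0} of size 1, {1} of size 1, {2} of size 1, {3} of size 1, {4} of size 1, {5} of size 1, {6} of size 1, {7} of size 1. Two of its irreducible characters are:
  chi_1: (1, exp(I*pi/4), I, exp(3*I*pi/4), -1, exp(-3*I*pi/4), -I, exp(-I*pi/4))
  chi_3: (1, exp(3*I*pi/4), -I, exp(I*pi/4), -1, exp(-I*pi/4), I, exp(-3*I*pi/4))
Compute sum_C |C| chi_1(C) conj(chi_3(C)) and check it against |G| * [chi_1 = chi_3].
Sum = 0; so <chi_1, chi_3> = 0 (distinct irreducibles are orthogonal).

Derivation: Compute term by term over conjugacy classes (|C| * chi_1(C) * conj(chi_3(C))):
  1*(1)*conj(1) + 1*(exp(I*pi/4))*conj(exp(3*I*pi/4)) + 1*(I)*conj(-I) + 1*(exp(3*I*pi/4))*conj(exp(I*pi/4)) + 1*(-1)*conj(-1) + 1*(exp(-3*I*pi/4))*conj(exp(-I*pi/4)) + 1*(-I)*conj(I) + 1*(exp(-I*pi/4))*conj(exp(-3*I*pi/4))
  = (1) + (-I) + (-1) + (I) + (1) + (-I) + (-1) + (I)
  = 0.
(Exp terms are combined using exp(i*s)*conj(exp(i*t)) = exp(i*(s-t)), and sums of them are collapsed using the identity that for every m > 1 the m distinct m-th roots of unity sum to 0, e.g. 1 + exp(2*I*pi/3) + exp(-2*I*pi/3) = 0.)
Dividing by |G| = 8 gives 0/8 = 0, matching the row-orthogonality relation <chi_1, chi_3> = [chi_1 = chi_3].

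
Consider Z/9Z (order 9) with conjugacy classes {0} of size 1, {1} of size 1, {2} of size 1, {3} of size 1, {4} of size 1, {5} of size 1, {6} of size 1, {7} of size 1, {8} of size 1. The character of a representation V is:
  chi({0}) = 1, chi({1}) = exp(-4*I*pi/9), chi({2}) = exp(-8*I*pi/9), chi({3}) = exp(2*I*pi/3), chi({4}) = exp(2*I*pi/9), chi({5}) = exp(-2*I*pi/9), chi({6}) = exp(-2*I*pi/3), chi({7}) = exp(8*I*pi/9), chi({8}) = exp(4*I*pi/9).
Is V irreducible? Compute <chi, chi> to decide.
Irreducible: <chi, chi> = 1.

Argument: <chi, chi> = (1/|G|) sum_C |C| * |chi(C)|^2 = (1/9)[1*|1|^2 + 1*|exp(-4*I*pi/9)|^2 + 1*|exp(-8*I*pi/9)|^2 + 1*|exp(2*I*pi/3)|^2 + 1*|exp(2*I*pi/9)|^2 + 1*|exp(-2*I*pi/9)|^2 + 1*|exp(-2*I*pi/3)|^2 + 1*|exp(8*I*pi/9)|^2 + 1*|exp(4*I*pi/9)|^2]
  = (1/9)[(1) + (1) + (1) + (1) + (1) + (1) + (1) + (1) + (1)] = 9/9 = 1.
(Exp terms are combined using exp(i*s)*conj(exp(i*t)) = exp(i*(s-t)), and sums of them are collapsed using the identity that for every m > 1 the m distinct m-th roots of unity sum to 0, e.g. 1 + exp(2*I*pi/3) + exp(-2*I*pi/3) = 0.)
A character is irreducible iff <chi, chi> = 1, so this representation is irreducible.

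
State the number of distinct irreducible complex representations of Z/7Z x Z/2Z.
14

Proof sketch: The number of irreducible complex representations of a finite group equals its number of conjugacy classes. Z/7Z x Z/2Z is abelian of order 14, so every element is its own conjugacy class: 14 classes, so Z/7Z x Z/2Z (order 14) has exactly 14 irreducible complex representations.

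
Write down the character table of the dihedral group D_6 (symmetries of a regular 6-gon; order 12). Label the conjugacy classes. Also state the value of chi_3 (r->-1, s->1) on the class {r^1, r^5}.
Conjugacy classes: {e} of size 1, {r^3} of size 1, {r^1, r^5} of size 2, {r^2, r^4} of size 2, {s, sr^2, ...} of size 3, {sr, sr^3, ...} of size 3.
Character table:
  irrep \ class              {e} (size 1)  {r^3} (size 1)  {r^1, r^5} (size 2)  {r^2, r^4} (size 2)  {s, sr^2, ...} (size 3)  {sr, sr^3, ...} (size 3)
  chi_1 (triv)               1             1               1                    1                    1                        1                       
  chi_2 (sign: r->1, s->-1)  1             1               1                    1                    -1                       -1                      
  chi_3 (r->-1, s->1)        1             -1              -1                   1                    1                        -1                      
  chi_4 (r->-1, s->-1)       1             -1              -1                   1                    -1                       1                       
  chi_5 (2d, j=1)            2             -2              1                    -1                   0                        0                       
  chi_6 (2d, j=2)            2             2               -1                   -1                   0                        0                       

Spot check: chi_3 (r->-1, s->1) on {r^1, r^5} = -1.

Solution. D_6 has order 2*6 = 12 with 6 conjugacy classes, hence 6 irreducibles. Sum of squared dims 1 + 1 + 1 + 1 + 4 + 4 = 12 = |G|. Linear characters come from the abelianisation; the 2-dimensional irreps have character r^k -> 2*cos(2*pi*j*k/6), reflections -> 0.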